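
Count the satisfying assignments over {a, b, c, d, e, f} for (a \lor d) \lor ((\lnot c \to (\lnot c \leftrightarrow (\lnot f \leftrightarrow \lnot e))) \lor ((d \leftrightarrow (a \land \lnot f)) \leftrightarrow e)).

62

Initial set: {((a \lor d) \lor ((\lnot c \to (\lnot c \leftrightarrow (\lnot f \leftrightarrow \lnot e))) \lor ((d \leftrightarrow (a \land \lnot f)) \leftrightarrow e)))}.
((a \lor d) \lor ((\lnot c \to (\lnot c \leftrightarrow (\lnot f \leftrightarrow \lnot e))) \lor ((d \leftrightarrow (a \land \lnot f)) \leftrightarrow e))): β-rule — branch into (a \lor d)  //  ((\lnot c \to (\lnot c \leftrightarrow (\lnot f \leftrightarrow \lnot e))) \lor ((d \leftrightarrow (a \land \lnot f)) \leftrightarrow e)).
  branch 1 (add (a \lor d)):
    (a \lor d): β-rule — branch into a  //  d.
      branch 1.1 (add a):
        ○ open, literals {a=1}.
      branch 1.2 (add d):
        ○ open, literals {d=1}.
  branch 2 (add ((\lnot c \to (\lnot c \leftrightarrow (\lnot f \leftrightarrow \lnot e))) \lor ((d \leftrightarrow (a \land \lnot f)) \leftrightarrow e))):
    ((\lnot c \to (\lnot c \leftrightarrow (\lnot f \leftrightarrow \lnot e))) \lor ((d \leftrightarrow (a \land \lnot f)) \leftrightarrow e)): β-rule — branch into (\lnot c \to (\lnot c \leftrightarrow (\lnot f \leftrightarrow \lnot e)))  //  ((d \leftrightarrow (a \land \lnot f)) \leftrightarrow e).
      branch 2.1 (add (\lnot c \to (\lnot c \leftrightarrow (\lnot f \leftrightarrow \lnot e)))):
        (\lnot c \to (\lnot c \leftrightarrow (\lnot f \leftrightarrow \lnot e))): β-rule — branch into \lnot \lnot c  //  (\lnot c \leftrightarrow (\lnot f \leftrightarrow \lnot e)).
          branch 2.1.1 (add \lnot \lnot c):
            ○ open, literals {c=1}.
          branch 2.1.2 (add (\lnot c \leftrightarrow (\lnot f \leftrightarrow \lnot e))):
            (\lnot c \leftrightarrow (\lnot f \leftrightarrow \lnot e)): β-rule — branch into \lnot c, (\lnot f \leftrightarrow \lnot e)  //  \lnot \lnot c, \lnot (\lnot f \leftrightarrow \lnot e).
              branch 2.1.2.1 (add \lnot c, (\lnot f \leftrightarrow \lnot e)):
                (\lnot f \leftrightarrow \lnot e): β-rule — branch into \lnot f, \lnot e  //  \lnot \lnot f, \lnot \lnot e.
                  branch 2.1.2.1.1 (add \lnot f, \lnot e):
                    ○ open, literals {c=0, e=0, f=0}.
                  branch 2.1.2.1.2 (add \lnot \lnot f, \lnot \lnot e):
                    ○ open, literals {c=0, e=1, f=1}.
              branch 2.1.2.2 (add \lnot \lnot c, \lnot (\lnot f \leftrightarrow \lnot e)):
                \lnot (\lnot f \leftrightarrow \lnot e): β-rule — branch into \lnot f, \lnot \lnot e  //  \lnot \lnot f, \lnot e.
                  branch 2.1.2.2.1 (add \lnot f, \lnot \lnot e):
                    ○ open, literals {c=1, e=1, f=0}.
                  branch 2.1.2.2.2 (add \lnot \lnot f, \lnot e):
                    ○ open, literals {c=1, e=0, f=1}.
      branch 2.2 (add ((d \leftrightarrow (a \land \lnot f)) \leftrightarrow e)):
        ((d \leftrightarrow (a \land \lnot f)) \leftrightarrow e): β-rule — branch into (d \leftrightarrow (a \land \lnot f)), e  //  \lnot (d \leftrightarrow (a \land \lnot f)), \lnot e.
          branch 2.2.1 (add (d \leftrightarrow (a \land \lnot f)), e):
            (d \leftrightarrow (a \land \lnot f)): β-rule — branch into d, (a \land \lnot f)  //  \lnot d, \lnot (a \land \lnot f).
              branch 2.2.1.1 (add d, (a \land \lnot f)):
                (a \land \lnot f): α-rule — add a, \lnot f.
                ○ open, literals {a=1, d=1, e=1, f=0}.
              branch 2.2.1.2 (add \lnot d, \lnot (a \land \lnot f)):
                \lnot (a \land \lnot f): β-rule — branch into \lnot a  //  \lnot \lnot f.
                  branch 2.2.1.2.1 (add \lnot a):
                    ○ open, literals {a=0, d=0, e=1}.
                  branch 2.2.1.2.2 (add \lnot \lnot f):
                    ○ open, literals {d=0, e=1, f=1}.
          branch 2.2.2 (add \lnot (d \leftrightarrow (a \land \lnot f)), \lnot e):
            \lnot (d \leftrightarrow (a \land \lnot f)): β-rule — branch into d, \lnot (a \land \lnot f)  //  \lnot d, (a \land \lnot f).
              branch 2.2.2.1 (add d, \lnot (a \land \lnot f)):
                \lnot (a \land \lnot f): β-rule — branch into \lnot a  //  \lnot \lnot f.
                  branch 2.2.2.1.1 (add \lnot a):
                    ○ open, literals {a=0, d=1, e=0}.
                  branch 2.2.2.1.2 (add \lnot \lnot f):
                    ○ open, literals {d=1, e=0, f=1}.
              branch 2.2.2.2 (add \lnot d, (a \land \lnot f)):
                (a \land \lnot f): α-rule — add a, \lnot f.
                ○ open, literals {a=1, d=0, e=0, f=0}.
0 branches closed, 13 open.
Each open branch fixes some atoms; the unmentioned ones are free. Counting distinct full assignments: branch {a=1} (b, c, d, e, f) contributes 32 new; branch {d=1} (a, b, c, e, f) contributes 16 new; branch {c=1} (a, b, d, e, f) contributes 8 new; branch {c=0, e=0, f=0} (a, b, d) contributes 2 new; branch {c=0, e=1, f=1} (a, b, d) contributes 2 new; branch {c=1, e=1, f=0} (a, b, d) contributes 0 new; branch {c=1, e=0, f=1} (a, b, d) contributes 0 new; branch {a=1, d=1, e=1, f=0} (b, c) contributes 0 new; branch {a=0, d=0, e=1} (b, c, f) contributes 2 new; branch {d=0, e=1, f=1} (a, b, c) contributes 0 new; branch {a=0, d=1, e=0} (b, c, f) contributes 0 new; branch {d=1, e=0, f=1} (a, b, c) contributes 0 new; branch {a=1, d=0, e=0, f=0} (b, c) contributes 0 new. Total: 62.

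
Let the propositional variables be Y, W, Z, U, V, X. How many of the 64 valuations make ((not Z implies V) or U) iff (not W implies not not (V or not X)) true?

52

Initial set: {(((not Z implies V) or U) iff (not W implies not not (V or not X)))}.
(((not Z implies V) or U) iff (not W implies not not (V or not X))): β-rule — branch into ((not Z implies V) or U), (not W implies not not (V or not X))  //  not ((not Z implies V) or U), not (not W implies not not (V or not X)).
  branch 1 (add ((not Z implies V) or U), (not W implies not not (V or not X))):
    ((not Z implies V) or U): β-rule — branch into (not Z implies V)  //  U.
      branch 1.1 (add (not Z implies V)):
        (not W implies not not (V or not X)): β-rule — branch into not not W  //  not not (V or not X).
          branch 1.1.1 (add not not W):
            (not Z implies V): β-rule — branch into not not Z  //  V.
              branch 1.1.1.1 (add not not Z):
                ○ open, literals {W=true, Z=true}.
              branch 1.1.1.2 (add V):
                ○ open, literals {V=true, W=true}.
          branch 1.1.2 (add not not (V or not X)):
            not not (V or not X): drop double negation, giving (V or not X).
            (not Z implies V): β-rule — branch into not not Z  //  V.
              branch 1.1.2.1 (add not not Z):
                (V or not X): β-rule — branch into V  //  not X.
                  branch 1.1.2.1.1 (add V):
                    ○ open, literals {V=true, Z=true}.
                  branch 1.1.2.1.2 (add not X):
                    ○ open, literals {X=false, Z=true}.
              branch 1.1.2.2 (add V):
                (V or not X): β-rule — branch into V  //  not X.
                  branch 1.1.2.2.1 (add V):
                    ○ open, literals {V=true}.
                  branch 1.1.2.2.2 (add not X):
                    ○ open, literals {V=true, X=false}.
      branch 1.2 (add U):
        (not W implies not not (V or not X)): β-rule — branch into not not W  //  not not (V or not X).
          branch 1.2.1 (add not not W):
            ○ open, literals {U=true, W=true}.
          branch 1.2.2 (add not not (V or not X)):
            not not (V or not X): drop double negation, giving (V or not X).
            (V or not X): β-rule — branch into V  //  not X.
              branch 1.2.2.1 (add V):
                ○ open, literals {U=true, V=true}.
              branch 1.2.2.2 (add not X):
                ○ open, literals {U=true, X=false}.
  branch 2 (add not ((not Z implies V) or U), not (not W implies not not (V or not X))):
    not ((not Z implies V) or U): α-rule — add not (not Z implies V), not U.
    not (not W implies not not (V or not X)): α-rule — add not W, not not not (V or not X).
    not (not Z implies V): α-rule — add not Z, not V.
    not not not (V or not X): drop double negation, giving not (V or not X).
    not (V or not X): α-rule — add not V, not not X.
    ○ open, literals {U=false, V=false, W=false, X=true, Z=false}.
0 branches closed, 10 open.
Each open branch fixes some atoms; the unmentioned ones are free. Counting distinct full assignments: branch {W=true, Z=true} (Y, U, V, X) contributes 16 new; branch {V=true, W=true} (Y, Z, U, X) contributes 8 new; branch {V=true, Z=true} (Y, W, U, X) contributes 8 new; branch {X=false, Z=true} (Y, W, U, V) contributes 4 new; branch {V=true} (Y, W, Z, U, X) contributes 8 new; branch {V=true, X=false} (Y, W, Z, U) contributes 0 new; branch {U=true, W=true} (Y, Z, V, X) contributes 4 new; branch {U=true, V=true} (Y, W, Z, X) contributes 0 new; branch {U=true, X=false} (Y, W, Z, V) contributes 2 new; branch {U=false, V=false, W=false, X=true, Z=false} (Y) contributes 2 new. Total: 52.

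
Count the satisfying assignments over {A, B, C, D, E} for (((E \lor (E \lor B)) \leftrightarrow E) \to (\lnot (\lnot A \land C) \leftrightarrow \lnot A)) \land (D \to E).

9

Initial set: {((((E \lor (E \lor B)) \leftrightarrow E) \to (\lnot (\lnot A \land C) \leftrightarrow \lnot A)) \land (D \to E))}.
((((E \lor (E \lor B)) \leftrightarrow E) \to (\lnot (\lnot A \land C) \leftrightarrow \lnot A)) \land (D \to E)): α-rule — add (((E \lor (E \lor B)) \leftrightarrow E) \to (\lnot (\lnot A \land C) \leftrightarrow \lnot A)), (D \to E).
(((E \lor (E \lor B)) \leftrightarrow E) \to (\lnot (\lnot A \land C) \leftrightarrow \lnot A)): β-rule — branch into \lnot ((E \lor (E \lor B)) \leftrightarrow E)  //  (\lnot (\lnot A \land C) \leftrightarrow \lnot A).
  branch 1 (add \lnot ((E \lor (E \lor B)) \leftrightarrow E)):
    (D \to E): β-rule — branch into \lnot D  //  E.
      branch 1.1 (add \lnot D):
        \lnot ((E \lor (E \lor B)) \leftrightarrow E): β-rule — branch into (E \lor (E \lor B)), \lnot E  //  \lnot (E \lor (E \lor B)), E.
          branch 1.1.1 (add (E \lor (E \lor B)), \lnot E):
            (E \lor (E \lor B)): β-rule — branch into E  //  (E \lor B).
              branch 1.1.1.1 (add E):
                × closes — contains both E and \lnot E.
              branch 1.1.1.2 (add (E \lor B)):
                (E \lor B): β-rule — branch into E  //  B.
                  branch 1.1.1.2.1 (add E):
                    × closes — contains both E and \lnot E.
                  branch 1.1.1.2.2 (add B):
                    ○ open, literals {B=true, D=false, E=false}.
          branch 1.1.2 (add \lnot (E \lor (E \lor B)), E):
            \lnot (E \lor (E \lor B)): α-rule — add \lnot E, \lnot (E \lor B).
            × closes — contains both E and \lnot E.
      branch 1.2 (add E):
        \lnot ((E \lor (E \lor B)) \leftrightarrow E): β-rule — branch into (E \lor (E \lor B)), \lnot E  //  \lnot (E \lor (E \lor B)), E.
          branch 1.2.1 (add (E \lor (E \lor B)), \lnot E):
            × closes — contains both E and \lnot E.
          branch 1.2.2 (add \lnot (E \lor (E \lor B)), E):
            \lnot (E \lor (E \lor B)): α-rule — add \lnot E, \lnot (E \lor B).
            × closes — contains both E and \lnot E.
  branch 2 (add (\lnot (\lnot A \land C) \leftrightarrow \lnot A)):
    (D \to E): β-rule — branch into \lnot D  //  E.
      branch 2.1 (add \lnot D):
        (\lnot (\lnot A \land C) \leftrightarrow \lnot A): β-rule — branch into \lnot (\lnot A \land C), \lnot A  //  \lnot \lnot (\lnot A \land C), \lnot \lnot A.
          branch 2.1.1 (add \lnot (\lnot A \land C), \lnot A):
            \lnot (\lnot A \land C): β-rule — branch into \lnot \lnot A  //  \lnot C.
              branch 2.1.1.1 (add \lnot \lnot A):
                × closes — contains both A and \lnot A.
              branch 2.1.1.2 (add \lnot C):
                ○ open, literals {A=false, C=false, D=false}.
          branch 2.1.2 (add \lnot \lnot (\lnot A \land C), \lnot \lnot A):
            \lnot \lnot (\lnot A \land C): α-rule — add \lnot A, C.
            × closes — contains both A and \lnot A.
      branch 2.2 (add E):
        (\lnot (\lnot A \land C) \leftrightarrow \lnot A): β-rule — branch into \lnot (\lnot A \land C), \lnot A  //  \lnot \lnot (\lnot A \land C), \lnot \lnot A.
          branch 2.2.1 (add \lnot (\lnot A \land C), \lnot A):
            \lnot (\lnot A \land C): β-rule — branch into \lnot \lnot A  //  \lnot C.
              branch 2.2.1.1 (add \lnot \lnot A):
                × closes — contains both A and \lnot A.
              branch 2.2.1.2 (add \lnot C):
                ○ open, literals {A=false, C=false, E=true}.
          branch 2.2.2 (add \lnot \lnot (\lnot A \land C), \lnot \lnot A):
            \lnot \lnot (\lnot A \land C): α-rule — add \lnot A, C.
            × closes — contains both A and \lnot A.
9 branches closed, 3 open.
Each open branch fixes some atoms; the unmentioned ones are free. Counting distinct full assignments: branch {B=true, D=false, E=false} (A, C) contributes 4 new; branch {A=false, C=false, D=false} (B, E) contributes 3 new; branch {A=false, C=false, E=true} (B, D) contributes 2 new. Total: 9.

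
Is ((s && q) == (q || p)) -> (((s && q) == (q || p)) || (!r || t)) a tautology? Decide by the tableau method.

Assume the negation and expand:
Initial set: {!(((s && q) == (q || p)) -> (((s && q) == (q || p)) || (!r || t)))}.
!(((s && q) == (q || p)) -> (((s && q) == (q || p)) || (!r || t))): α-rule — add ((s && q) == (q || p)), !(((s && q) == (q || p)) || (!r || t)).
!(((s && q) == (q || p)) || (!r || t)): α-rule — add !((s && q) == (q || p)), !(!r || t).
!(!r || t): α-rule — add !!r, !t.
((s && q) == (q || p)): β-rule — branch into (s && q), (q || p)  //  !(s && q), !(q || p).
  branch 1 (add (s && q), (q || p)):
    (s && q): α-rule — add s, q.
    !((s && q) == (q || p)): β-rule — branch into (s && q), !(q || p)  //  !(s && q), (q || p).
      branch 1.1 (add (s && q), !(q || p)):
        (s && q): α-rule — add s, q.
        !(q || p): α-rule — add !q, !p.
        × closes — contains both q and !q.
      branch 1.2 (add !(s && q), (q || p)):
        (q || p): β-rule — branch into q  //  p.
          branch 1.2.1 (add q):
            !(s && q): β-rule — branch into !s  //  !q.
              branch 1.2.1.1 (add !s):
                × closes — contains both s and !s.
              branch 1.2.1.2 (add !q):
                × closes — contains both q and !q.
          branch 1.2.2 (add p):
            !(s && q): β-rule — branch into !s  //  !q.
              branch 1.2.2.1 (add !s):
                × closes — contains both s and !s.
              branch 1.2.2.2 (add !q):
                × closes — contains both q and !q.
  branch 2 (add !(s && q), !(q || p)):
    !(q || p): α-rule — add !q, !p.
    !((s && q) == (q || p)): β-rule — branch into (s && q), !(q || p)  //  !(s && q), (q || p).
      branch 2.1 (add (s && q), !(q || p)):
        (s && q): α-rule — add s, q.
        × closes — contains both q and !q.
      branch 2.2 (add !(s && q), (q || p)):
        !(s && q): β-rule — branch into !s  //  !q.
          branch 2.2.1 (add !s):
            !(s && q): β-rule — branch into !s  //  !q.
              branch 2.2.1.1 (add !s):
                (q || p): β-rule — branch into q  //  p.
                  branch 2.2.1.1.1 (add q):
                    × closes — contains both q and !q.
                  branch 2.2.1.1.2 (add p):
                    × closes — contains both p and !p.
              branch 2.2.1.2 (add !q):
                (q || p): β-rule — branch into q  //  p.
                  branch 2.2.1.2.1 (add q):
                    × closes — contains both q and !q.
                  branch 2.2.1.2.2 (add p):
                    × closes — contains both p and !p.
          branch 2.2.2 (add !q):
            !(s && q): β-rule — branch into !s  //  !q.
              branch 2.2.2.1 (add !s):
                (q || p): β-rule — branch into q  //  p.
                  branch 2.2.2.1.1 (add q):
                    × closes — contains both q and !q.
                  branch 2.2.2.1.2 (add p):
                    × closes — contains both p and !p.
              branch 2.2.2.2 (add !q):
                (q || p): β-rule — branch into q  //  p.
                  branch 2.2.2.2.1 (add q):
                    × closes — contains both q and !q.
                  branch 2.2.2.2.2 (add p):
                    × closes — contains both p and !p.
All 14 branches close.
Every branch closed, so the negation is unsatisfiable and the formula is valid.

Valid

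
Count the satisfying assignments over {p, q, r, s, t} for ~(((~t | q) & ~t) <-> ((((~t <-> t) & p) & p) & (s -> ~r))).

16

Initial set: {~(((~t | q) & ~t) <-> ((((~t <-> t) & p) & p) & (s -> ~r)))}.
~(((~t | q) & ~t) <-> ((((~t <-> t) & p) & p) & (s -> ~r))): β-rule — branch into ((~t | q) & ~t), ~((((~t <-> t) & p) & p) & (s -> ~r))  //  ~((~t | q) & ~t), ((((~t <-> t) & p) & p) & (s -> ~r)).
  branch 1 (add ((~t | q) & ~t), ~((((~t <-> t) & p) & p) & (s -> ~r))):
    ((~t | q) & ~t): α-rule — add (~t | q), ~t.
    ~((((~t <-> t) & p) & p) & (s -> ~r)): β-rule — branch into ~(((~t <-> t) & p) & p)  //  ~(s -> ~r).
      branch 1.1 (add ~(((~t <-> t) & p) & p)):
        (~t | q): β-rule — branch into ~t  //  q.
          branch 1.1.1 (add ~t):
            ~(((~t <-> t) & p) & p): β-rule — branch into ~((~t <-> t) & p)  //  ~p.
              branch 1.1.1.1 (add ~((~t <-> t) & p)):
                ~((~t <-> t) & p): β-rule — branch into ~(~t <-> t)  //  ~p.
                  branch 1.1.1.1.1 (add ~(~t <-> t)):
                    ~(~t <-> t): β-rule — branch into ~t, ~t  //  ~~t, t.
                      branch 1.1.1.1.1.1 (add ~t, ~t):
                        ○ open, literals {t=false}.
                      branch 1.1.1.1.1.2 (add ~~t, t):
                        × closes — contains both t and ~t.
                  branch 1.1.1.1.2 (add ~p):
                    ○ open, literals {p=false, t=false}.
              branch 1.1.1.2 (add ~p):
                ○ open, literals {p=false, t=false}.
          branch 1.1.2 (add q):
            ~(((~t <-> t) & p) & p): β-rule — branch into ~((~t <-> t) & p)  //  ~p.
              branch 1.1.2.1 (add ~((~t <-> t) & p)):
                ~((~t <-> t) & p): β-rule — branch into ~(~t <-> t)  //  ~p.
                  branch 1.1.2.1.1 (add ~(~t <-> t)):
                    ~(~t <-> t): β-rule — branch into ~t, ~t  //  ~~t, t.
                      branch 1.1.2.1.1.1 (add ~t, ~t):
                        ○ open, literals {q=true, t=false}.
                      branch 1.1.2.1.1.2 (add ~~t, t):
                        × closes — contains both t and ~t.
                  branch 1.1.2.1.2 (add ~p):
                    ○ open, literals {p=false, q=true, t=false}.
              branch 1.1.2.2 (add ~p):
                ○ open, literals {p=false, q=true, t=false}.
      branch 1.2 (add ~(s -> ~r)):
        ~(s -> ~r): α-rule — add s, ~~r.
        (~t | q): β-rule — branch into ~t  //  q.
          branch 1.2.1 (add ~t):
            ○ open, literals {r=true, s=true, t=false}.
          branch 1.2.2 (add q):
            ○ open, literals {q=true, r=true, s=true, t=false}.
  branch 2 (add ~((~t | q) & ~t), ((((~t <-> t) & p) & p) & (s -> ~r))):
    ((((~t <-> t) & p) & p) & (s -> ~r)): α-rule — add (((~t <-> t) & p) & p), (s -> ~r).
    (((~t <-> t) & p) & p): α-rule — add ((~t <-> t) & p), p.
    ((~t <-> t) & p): α-rule — add (~t <-> t), p.
    ~((~t | q) & ~t): β-rule — branch into ~(~t | q)  //  ~~t.
      branch 2.1 (add ~(~t | q)):
        ~(~t | q): α-rule — add ~~t, ~q.
        (s -> ~r): β-rule — branch into ~s  //  ~r.
          branch 2.1.1 (add ~s):
            (~t <-> t): β-rule — branch into ~t, t  //  ~~t, ~t.
              branch 2.1.1.1 (add ~t, t):
                × closes — contains both t and ~t.
              branch 2.1.1.2 (add ~~t, ~t):
                × closes — contains both t and ~t.
          branch 2.1.2 (add ~r):
            (~t <-> t): β-rule — branch into ~t, t  //  ~~t, ~t.
              branch 2.1.2.1 (add ~t, t):
                × closes — contains both t and ~t.
              branch 2.1.2.2 (add ~~t, ~t):
                × closes — contains both t and ~t.
      branch 2.2 (add ~~t):
        (s -> ~r): β-rule — branch into ~s  //  ~r.
          branch 2.2.1 (add ~s):
            (~t <-> t): β-rule — branch into ~t, t  //  ~~t, ~t.
              branch 2.2.1.1 (add ~t, t):
                × closes — contains both t and ~t.
              branch 2.2.1.2 (add ~~t, ~t):
                × closes — contains both t and ~t.
          branch 2.2.2 (add ~r):
            (~t <-> t): β-rule — branch into ~t, t  //  ~~t, ~t.
              branch 2.2.2.1 (add ~t, t):
                × closes — contains both t and ~t.
              branch 2.2.2.2 (add ~~t, ~t):
                × closes — contains both t and ~t.
10 branches closed, 8 open.
Each open branch fixes some atoms; the unmentioned ones are free. Counting distinct full assignments: branch {t=false} (p, q, r, s) contributes 16 new; branch {p=false, t=false} (q, r, s) contributes 0 new; branch {p=false, t=false} (q, r, s) contributes 0 new; branch {q=true, t=false} (p, r, s) contributes 0 new; branch {p=false, q=true, t=false} (r, s) contributes 0 new; branch {p=false, q=true, t=false} (r, s) contributes 0 new; branch {r=true, s=true, t=false} (p, q) contributes 0 new; branch {q=true, r=true, s=true, t=false} (p) contributes 0 new. Total: 16.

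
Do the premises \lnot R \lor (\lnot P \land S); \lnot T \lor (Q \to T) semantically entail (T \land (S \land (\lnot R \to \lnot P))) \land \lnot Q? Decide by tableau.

Initial set: {(\lnot R \lor (\lnot P \land S)); (\lnot T \lor (Q \to T)); \lnot ((T \land (S \land (\lnot R \to \lnot P))) \land \lnot Q)}.
(\lnot R \lor (\lnot P \land S)): β-rule — branch into \lnot R  //  (\lnot P \land S).
  branch 1 (add \lnot R):
    (\lnot T \lor (Q \to T)): β-rule — branch into \lnot T  //  (Q \to T).
      branch 1.1 (add \lnot T):
        \lnot ((T \land (S \land (\lnot R \to \lnot P))) \land \lnot Q): β-rule — branch into \lnot (T \land (S \land (\lnot R \to \lnot P)))  //  \lnot \lnot Q.
          branch 1.1.1 (add \lnot (T \land (S \land (\lnot R \to \lnot P)))):
            \lnot (T \land (S \land (\lnot R \to \lnot P))): β-rule — branch into \lnot T  //  \lnot (S \land (\lnot R \to \lnot P)).
              branch 1.1.1.1 (add \lnot T):
                ○ open, literals {R=false, T=false}.
              branch 1.1.1.2 (add \lnot (S \land (\lnot R \to \lnot P))):
                \lnot (S \land (\lnot R \to \lnot P)): β-rule — branch into \lnot S  //  \lnot (\lnot R \to \lnot P).
                  branch 1.1.1.2.1 (add \lnot S):
                    ○ open, literals {R=false, S=false, T=false}.
                  branch 1.1.1.2.2 (add \lnot (\lnot R \to \lnot P)):
                    \lnot (\lnot R \to \lnot P): α-rule — add \lnot R, \lnot \lnot P.
                    ○ open, literals {P=true, R=false, T=false}.
          branch 1.1.2 (add \lnot \lnot Q):
            ○ open, literals {Q=true, R=false, T=false}.
      branch 1.2 (add (Q \to T)):
        \lnot ((T \land (S \land (\lnot R \to \lnot P))) \land \lnot Q): β-rule — branch into \lnot (T \land (S \land (\lnot R \to \lnot P)))  //  \lnot \lnot Q.
          branch 1.2.1 (add \lnot (T \land (S \land (\lnot R \to \lnot P)))):
            (Q \to T): β-rule — branch into \lnot Q  //  T.
              branch 1.2.1.1 (add \lnot Q):
                \lnot (T \land (S \land (\lnot R \to \lnot P))): β-rule — branch into \lnot T  //  \lnot (S \land (\lnot R \to \lnot P)).
                  branch 1.2.1.1.1 (add \lnot T):
                    ○ open, literals {Q=false, R=false, T=false}.
                  branch 1.2.1.1.2 (add \lnot (S \land (\lnot R \to \lnot P))):
                    \lnot (S \land (\lnot R \to \lnot P)): β-rule — branch into \lnot S  //  \lnot (\lnot R \to \lnot P).
                      branch 1.2.1.1.2.1 (add \lnot S):
                        ○ open, literals {Q=false, R=false, S=false}.
                      branch 1.2.1.1.2.2 (add \lnot (\lnot R \to \lnot P)):
                        \lnot (\lnot R \to \lnot P): α-rule — add \lnot R, \lnot \lnot P.
                        ○ open, literals {P=true, Q=false, R=false}.
              branch 1.2.1.2 (add T):
                \lnot (T \land (S \land (\lnot R \to \lnot P))): β-rule — branch into \lnot T  //  \lnot (S \land (\lnot R \to \lnot P)).
                  branch 1.2.1.2.1 (add \lnot T):
                    × closes — contains both T and \lnot T.
                  branch 1.2.1.2.2 (add \lnot (S \land (\lnot R \to \lnot P))):
                    \lnot (S \land (\lnot R \to \lnot P)): β-rule — branch into \lnot S  //  \lnot (\lnot R \to \lnot P).
                      branch 1.2.1.2.2.1 (add \lnot S):
                        ○ open, literals {R=false, S=false, T=true}.
                      branch 1.2.1.2.2.2 (add \lnot (\lnot R \to \lnot P)):
                        \lnot (\lnot R \to \lnot P): α-rule — add \lnot R, \lnot \lnot P.
                        ○ open, literals {P=true, R=false, T=true}.
          branch 1.2.2 (add \lnot \lnot Q):
            (Q \to T): β-rule — branch into \lnot Q  //  T.
              branch 1.2.2.1 (add \lnot Q):
                × closes — contains both Q and \lnot Q.
              branch 1.2.2.2 (add T):
                ○ open, literals {Q=true, R=false, T=true}.
  branch 2 (add (\lnot P \land S)):
    (\lnot P \land S): α-rule — add \lnot P, S.
    (\lnot T \lor (Q \to T)): β-rule — branch into \lnot T  //  (Q \to T).
      branch 2.1 (add \lnot T):
        \lnot ((T \land (S \land (\lnot R \to \lnot P))) \land \lnot Q): β-rule — branch into \lnot (T \land (S \land (\lnot R \to \lnot P)))  //  \lnot \lnot Q.
          branch 2.1.1 (add \lnot (T \land (S \land (\lnot R \to \lnot P)))):
            \lnot (T \land (S \land (\lnot R \to \lnot P))): β-rule — branch into \lnot T  //  \lnot (S \land (\lnot R \to \lnot P)).
              branch 2.1.1.1 (add \lnot T):
                ○ open, literals {P=false, S=true, T=false}.
              branch 2.1.1.2 (add \lnot (S \land (\lnot R \to \lnot P))):
                \lnot (S \land (\lnot R \to \lnot P)): β-rule — branch into \lnot S  //  \lnot (\lnot R \to \lnot P).
                  branch 2.1.1.2.1 (add \lnot S):
                    × closes — contains both S and \lnot S.
                  branch 2.1.1.2.2 (add \lnot (\lnot R \to \lnot P)):
                    \lnot (\lnot R \to \lnot P): α-rule — add \lnot R, \lnot \lnot P.
                    × closes — contains both P and \lnot P.
          branch 2.1.2 (add \lnot \lnot Q):
            ○ open, literals {P=false, Q=true, S=true, T=false}.
      branch 2.2 (add (Q \to T)):
        \lnot ((T \land (S \land (\lnot R \to \lnot P))) \land \lnot Q): β-rule — branch into \lnot (T \land (S \land (\lnot R \to \lnot P)))  //  \lnot \lnot Q.
          branch 2.2.1 (add \lnot (T \land (S \land (\lnot R \to \lnot P)))):
            (Q \to T): β-rule — branch into \lnot Q  //  T.
              branch 2.2.1.1 (add \lnot Q):
                \lnot (T \land (S \land (\lnot R \to \lnot P))): β-rule — branch into \lnot T  //  \lnot (S \land (\lnot R \to \lnot P)).
                  branch 2.2.1.1.1 (add \lnot T):
                    ○ open, literals {P=false, Q=false, S=true, T=false}.
                  branch 2.2.1.1.2 (add \lnot (S \land (\lnot R \to \lnot P))):
                    \lnot (S \land (\lnot R \to \lnot P)): β-rule — branch into \lnot S  //  \lnot (\lnot R \to \lnot P).
                      branch 2.2.1.1.2.1 (add \lnot S):
                        × closes — contains both S and \lnot S.
                      branch 2.2.1.1.2.2 (add \lnot (\lnot R \to \lnot P)):
                        \lnot (\lnot R \to \lnot P): α-rule — add \lnot R, \lnot \lnot P.
                        × closes — contains both P and \lnot P.
              branch 2.2.1.2 (add T):
                \lnot (T \land (S \land (\lnot R \to \lnot P))): β-rule — branch into \lnot T  //  \lnot (S \land (\lnot R \to \lnot P)).
                  branch 2.2.1.2.1 (add \lnot T):
                    × closes — contains both T and \lnot T.
                  branch 2.2.1.2.2 (add \lnot (S \land (\lnot R \to \lnot P))):
                    \lnot (S \land (\lnot R \to \lnot P)): β-rule — branch into \lnot S  //  \lnot (\lnot R \to \lnot P).
                      branch 2.2.1.2.2.1 (add \lnot S):
                        × closes — contains both S and \lnot S.
                      branch 2.2.1.2.2.2 (add \lnot (\lnot R \to \lnot P)):
                        \lnot (\lnot R \to \lnot P): α-rule — add \lnot R, \lnot \lnot P.
                        × closes — contains both P and \lnot P.
          branch 2.2.2 (add \lnot \lnot Q):
            (Q \to T): β-rule — branch into \lnot Q  //  T.
              branch 2.2.2.1 (add \lnot Q):
                × closes — contains both Q and \lnot Q.
              branch 2.2.2.2 (add T):
                ○ open, literals {P=false, Q=true, S=true, T=true}.
10 branches closed, 14 open.
An open branch gives a countermodel: R=false, T=false (unmentioned atoms arbitrary); the premises hold there but the conclusion fails.

No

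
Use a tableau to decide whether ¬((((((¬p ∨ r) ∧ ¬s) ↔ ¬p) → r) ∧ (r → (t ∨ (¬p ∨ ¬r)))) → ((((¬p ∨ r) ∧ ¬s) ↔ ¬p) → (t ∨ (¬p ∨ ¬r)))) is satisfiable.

Initial set: {T ¬((((((¬p ∨ r) ∧ ¬s) ↔ ¬p) → r) ∧ (r → (t ∨ (¬p ∨ ¬r)))) → ((((¬p ∨ r) ∧ ¬s) ↔ ¬p) → (t ∨ (¬p ∨ ¬r))))}.
T ¬((((((¬p ∨ r) ∧ ¬s) ↔ ¬p) → r) ∧ (r → (t ∨ (¬p ∨ ¬r)))) → ((((¬p ∨ r) ∧ ¬s) ↔ ¬p) → (t ∨ (¬p ∨ ¬r)))): α-rule — add T (((((¬p ∨ r) ∧ ¬s) ↔ ¬p) → r) ∧ (r → (t ∨ (¬p ∨ ¬r)))), F ((((¬p ∨ r) ∧ ¬s) ↔ ¬p) → (t ∨ (¬p ∨ ¬r))).
T (((((¬p ∨ r) ∧ ¬s) ↔ ¬p) → r) ∧ (r → (t ∨ (¬p ∨ ¬r)))): α-rule — add T ((((¬p ∨ r) ∧ ¬s) ↔ ¬p) → r), T (r → (t ∨ (¬p ∨ ¬r))).
F ((((¬p ∨ r) ∧ ¬s) ↔ ¬p) → (t ∨ (¬p ∨ ¬r))): α-rule — add T (((¬p ∨ r) ∧ ¬s) ↔ ¬p), F (t ∨ (¬p ∨ ¬r)).
F (t ∨ (¬p ∨ ¬r)): α-rule — add F t, F (¬p ∨ ¬r).
F (¬p ∨ ¬r): α-rule — add F ¬p, F ¬r.
T ((((¬p ∨ r) ∧ ¬s) ↔ ¬p) → r): β-rule — branch into F (((¬p ∨ r) ∧ ¬s) ↔ ¬p)  //  T r.
  branch 1 (add F (((¬p ∨ r) ∧ ¬s) ↔ ¬p)):
    T (r → (t ∨ (¬p ∨ ¬r))): β-rule — branch into F r  //  T (t ∨ (¬p ∨ ¬r)).
      branch 1.1 (add F r):
        × closes — contains both r and ¬r.
      branch 1.2 (add T (t ∨ (¬p ∨ ¬r))):
        T (((¬p ∨ r) ∧ ¬s) ↔ ¬p): β-rule — branch into T ((¬p ∨ r) ∧ ¬s), T ¬p  //  F ((¬p ∨ r) ∧ ¬s), F ¬p.
          branch 1.2.1 (add T ((¬p ∨ r) ∧ ¬s), T ¬p):
            × closes — contains both p and ¬p.
          branch 1.2.2 (add F ((¬p ∨ r) ∧ ¬s), F ¬p):
            F (((¬p ∨ r) ∧ ¬s) ↔ ¬p): β-rule — branch into T ((¬p ∨ r) ∧ ¬s), F ¬p  //  F ((¬p ∨ r) ∧ ¬s), T ¬p.
              branch 1.2.2.1 (add T ((¬p ∨ r) ∧ ¬s), F ¬p):
                T ((¬p ∨ r) ∧ ¬s): α-rule — add T (¬p ∨ r), T ¬s.
                T (t ∨ (¬p ∨ ¬r)): β-rule — branch into T t  //  T (¬p ∨ ¬r).
                  branch 1.2.2.1.1 (add T t):
                    × closes — contains both t and ¬t.
                  branch 1.2.2.1.2 (add T (¬p ∨ ¬r)):
                    F ((¬p ∨ r) ∧ ¬s): β-rule — branch into F (¬p ∨ r)  //  F ¬s.
                      branch 1.2.2.1.2.1 (add F (¬p ∨ r)):
                        F (¬p ∨ r): α-rule — add F ¬p, F r.
                        × closes — contains both r and ¬r.
                      branch 1.2.2.1.2.2 (add F ¬s):
                        × closes — contains both s and ¬s.
              branch 1.2.2.2 (add F ((¬p ∨ r) ∧ ¬s), T ¬p):
                × closes — contains both p and ¬p.
  branch 2 (add T r):
    T (r → (t ∨ (¬p ∨ ¬r))): β-rule — branch into F r  //  T (t ∨ (¬p ∨ ¬r)).
      branch 2.1 (add F r):
        × closes — contains both r and ¬r.
      branch 2.2 (add T (t ∨ (¬p ∨ ¬r))):
        T (((¬p ∨ r) ∧ ¬s) ↔ ¬p): β-rule — branch into T ((¬p ∨ r) ∧ ¬s), T ¬p  //  F ((¬p ∨ r) ∧ ¬s), F ¬p.
          branch 2.2.1 (add T ((¬p ∨ r) ∧ ¬s), T ¬p):
            × closes — contains both p and ¬p.
          branch 2.2.2 (add F ((¬p ∨ r) ∧ ¬s), F ¬p):
            T (t ∨ (¬p ∨ ¬r)): β-rule — branch into T t  //  T (¬p ∨ ¬r).
              branch 2.2.2.1 (add T t):
                × closes — contains both t and ¬t.
              branch 2.2.2.2 (add T (¬p ∨ ¬r)):
                F ((¬p ∨ r) ∧ ¬s): β-rule — branch into F (¬p ∨ r)  //  F ¬s.
                  branch 2.2.2.2.1 (add F (¬p ∨ r)):
                    F (¬p ∨ r): α-rule — add F ¬p, F r.
                    × closes — contains both r and ¬r.
                  branch 2.2.2.2.2 (add F ¬s):
                    T (¬p ∨ ¬r): β-rule — branch into T ¬p  //  T ¬r.
                      branch 2.2.2.2.2.1 (add T ¬p):
                        × closes — contains both p and ¬p.
                      branch 2.2.2.2.2.2 (add T ¬r):
                        × closes — contains both r and ¬r.
All 12 branches close.
Every branch closed; the formula is unsatisfiable.

Unsatisfiable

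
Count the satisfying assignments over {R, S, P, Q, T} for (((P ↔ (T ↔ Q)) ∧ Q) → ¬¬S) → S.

Initial set: {((((P ↔ (T ↔ Q)) ∧ Q) → ¬¬S) → S)}.
((((P ↔ (T ↔ Q)) ∧ Q) → ¬¬S) → S): β-rule — branch into ¬(((P ↔ (T ↔ Q)) ∧ Q) → ¬¬S)  //  S.
  branch 1 (add ¬(((P ↔ (T ↔ Q)) ∧ Q) → ¬¬S)):
    ¬(((P ↔ (T ↔ Q)) ∧ Q) → ¬¬S): α-rule — add ((P ↔ (T ↔ Q)) ∧ Q), ¬¬¬S.
    ((P ↔ (T ↔ Q)) ∧ Q): α-rule — add (P ↔ (T ↔ Q)), Q.
    ¬¬¬S: drop double negation, giving ¬S.
    (P ↔ (T ↔ Q)): β-rule — branch into P, (T ↔ Q)  //  ¬P, ¬(T ↔ Q).
      branch 1.1 (add P, (T ↔ Q)):
        (T ↔ Q): β-rule — branch into T, Q  //  ¬T, ¬Q.
          branch 1.1.1 (add T, Q):
            ○ open, literals {P=1, Q=1, S=0, T=1}.
          branch 1.1.2 (add ¬T, ¬Q):
            × closes — contains both Q and ¬Q.
      branch 1.2 (add ¬P, ¬(T ↔ Q)):
        ¬(T ↔ Q): β-rule — branch into T, ¬Q  //  ¬T, Q.
          branch 1.2.1 (add T, ¬Q):
            × closes — contains both Q and ¬Q.
          branch 1.2.2 (add ¬T, Q):
            ○ open, literals {P=0, Q=1, S=0, T=0}.
  branch 2 (add S):
    ○ open, literals {S=1}.
2 branches closed, 3 open.
Each open branch fixes some atoms; the unmentioned ones are free. Counting distinct full assignments: branch {P=1, Q=1, S=0, T=1} (R) contributes 2 new; branch {P=0, Q=1, S=0, T=0} (R) contributes 2 new; branch {S=1} (R, P, Q, T) contributes 16 new. Total: 20.

20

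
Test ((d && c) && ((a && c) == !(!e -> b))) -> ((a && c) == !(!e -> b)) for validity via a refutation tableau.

Assume the negation and expand:
Initial set: {!(((d && c) && ((a && c) == !(!e -> b))) -> ((a && c) == !(!e -> b)))}.
!(((d && c) && ((a && c) == !(!e -> b))) -> ((a && c) == !(!e -> b))): α-rule — add ((d && c) && ((a && c) == !(!e -> b))), !((a && c) == !(!e -> b)).
((d && c) && ((a && c) == !(!e -> b))): α-rule — add (d && c), ((a && c) == !(!e -> b)).
(d && c): α-rule — add d, c.
!((a && c) == !(!e -> b)): β-rule — branch into (a && c), !!(!e -> b)  //  !(a && c), !(!e -> b).
  branch 1 (add (a && c), !!(!e -> b)):
    (a && c): α-rule — add a, c.
    ((a && c) == !(!e -> b)): β-rule — branch into (a && c), !(!e -> b)  //  !(a && c), !!(!e -> b).
      branch 1.1 (add (a && c), !(!e -> b)):
        (a && c): α-rule — add a, c.
        !(!e -> b): α-rule — add !e, !b.
        !!(!e -> b): β-rule — branch into !!e  //  b.
          branch 1.1.1 (add !!e):
            × closes — contains both e and !e.
          branch 1.1.2 (add b):
            × closes — contains both b and !b.
      branch 1.2 (add !(a && c), !!(!e -> b)):
        !!(!e -> b): β-rule — branch into !!e  //  b.
          branch 1.2.1 (add !!e):
            !(a && c): β-rule — branch into !a  //  !c.
              branch 1.2.1.1 (add !a):
                × closes — contains both a and !a.
              branch 1.2.1.2 (add !c):
                × closes — contains both c and !c.
          branch 1.2.2 (add b):
            !(a && c): β-rule — branch into !a  //  !c.
              branch 1.2.2.1 (add !a):
                × closes — contains both a and !a.
              branch 1.2.2.2 (add !c):
                × closes — contains both c and !c.
  branch 2 (add !(a && c), !(!e -> b)):
    !(!e -> b): α-rule — add !e, !b.
    ((a && c) == !(!e -> b)): β-rule — branch into (a && c), !(!e -> b)  //  !(a && c), !!(!e -> b).
      branch 2.1 (add (a && c), !(!e -> b)):
        (a && c): α-rule — add a, c.
        !(!e -> b): α-rule — add !e, !b.
        !(a && c): β-rule — branch into !a  //  !c.
          branch 2.1.1 (add !a):
            × closes — contains both a and !a.
          branch 2.1.2 (add !c):
            × closes — contains both c and !c.
      branch 2.2 (add !(a && c), !!(!e -> b)):
        !(a && c): β-rule — branch into !a  //  !c.
          branch 2.2.1 (add !a):
            !(a && c): β-rule — branch into !a  //  !c.
              branch 2.2.1.1 (add !a):
                !!(!e -> b): β-rule — branch into !!e  //  b.
                  branch 2.2.1.1.1 (add !!e):
                    × closes — contains both e and !e.
                  branch 2.2.1.1.2 (add b):
                    × closes — contains both b and !b.
              branch 2.2.1.2 (add !c):
                × closes — contains both c and !c.
          branch 2.2.2 (add !c):
            × closes — contains both c and !c.
All 12 branches close.
Every branch closed, so the negation is unsatisfiable and the formula is valid.

Valid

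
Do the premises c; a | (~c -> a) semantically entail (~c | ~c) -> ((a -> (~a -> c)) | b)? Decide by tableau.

Yes

Initial set: {c; (a | (~c -> a)); ~((~c | ~c) -> ((a -> (~a -> c)) | b))}.
~((~c | ~c) -> ((a -> (~a -> c)) | b)): α-rule — add (~c | ~c), ~((a -> (~a -> c)) | b).
~((a -> (~a -> c)) | b): α-rule — add ~(a -> (~a -> c)), ~b.
~(a -> (~a -> c)): α-rule — add a, ~(~a -> c).
~(~a -> c): α-rule — add ~a, ~c.
× closes — contains both a and ~a.
All 1 branch closes.
Every branch closed, so the premises entail the conclusion.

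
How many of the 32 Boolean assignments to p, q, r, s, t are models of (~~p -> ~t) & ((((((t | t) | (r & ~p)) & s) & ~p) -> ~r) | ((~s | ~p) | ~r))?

24

Initial set: {T ((~~p -> ~t) & ((((((t | t) | (r & ~p)) & s) & ~p) -> ~r) | ((~s | ~p) | ~r)))}.
T ((~~p -> ~t) & ((((((t | t) | (r & ~p)) & s) & ~p) -> ~r) | ((~s | ~p) | ~r))): α-rule — add T (~~p -> ~t), T ((((((t | t) | (r & ~p)) & s) & ~p) -> ~r) | ((~s | ~p) | ~r)).
T (~~p -> ~t): β-rule — branch into F ~~p  //  T ~t.
  branch 1 (add F ~~p):
    F ~~p: drop double negation, giving F p.
    T ((((((t | t) | (r & ~p)) & s) & ~p) -> ~r) | ((~s | ~p) | ~r)): β-rule — branch into T (((((t | t) | (r & ~p)) & s) & ~p) -> ~r)  //  T ((~s | ~p) | ~r).
      branch 1.1 (add T (((((t | t) | (r & ~p)) & s) & ~p) -> ~r)):
        T (((((t | t) | (r & ~p)) & s) & ~p) -> ~r): β-rule — branch into F ((((t | t) | (r & ~p)) & s) & ~p)  //  T ~r.
          branch 1.1.1 (add F ((((t | t) | (r & ~p)) & s) & ~p)):
            F ((((t | t) | (r & ~p)) & s) & ~p): β-rule — branch into F (((t | t) | (r & ~p)) & s)  //  F ~p.
              branch 1.1.1.1 (add F (((t | t) | (r & ~p)) & s)):
                F (((t | t) | (r & ~p)) & s): β-rule — branch into F ((t | t) | (r & ~p))  //  F s.
                  branch 1.1.1.1.1 (add F ((t | t) | (r & ~p))):
                    F ((t | t) | (r & ~p)): α-rule — add F (t | t), F (r & ~p).
                    F (t | t): α-rule — add F t, F t.
                    F (r & ~p): β-rule — branch into F r  //  F ~p.
                      branch 1.1.1.1.1.1 (add F r):
                        ○ open, literals {p=0, r=0, t=0}.
                      branch 1.1.1.1.1.2 (add F ~p):
                        × closes — contains both p and ~p.
                  branch 1.1.1.1.2 (add F s):
                    ○ open, literals {p=0, s=0}.
              branch 1.1.1.2 (add F ~p):
                × closes — contains both p and ~p.
          branch 1.1.2 (add T ~r):
            ○ open, literals {p=0, r=0}.
      branch 1.2 (add T ((~s | ~p) | ~r)):
        T ((~s | ~p) | ~r): β-rule — branch into T (~s | ~p)  //  T ~r.
          branch 1.2.1 (add T (~s | ~p)):
            T (~s | ~p): β-rule — branch into T ~s  //  T ~p.
              branch 1.2.1.1 (add T ~s):
                ○ open, literals {p=0, s=0}.
              branch 1.2.1.2 (add T ~p):
                ○ open, literals {p=0}.
          branch 1.2.2 (add T ~r):
            ○ open, literals {p=0, r=0}.
  branch 2 (add T ~t):
    T ((((((t | t) | (r & ~p)) & s) & ~p) -> ~r) | ((~s | ~p) | ~r)): β-rule — branch into T (((((t | t) | (r & ~p)) & s) & ~p) -> ~r)  //  T ((~s | ~p) | ~r).
      branch 2.1 (add T (((((t | t) | (r & ~p)) & s) & ~p) -> ~r)):
        T (((((t | t) | (r & ~p)) & s) & ~p) -> ~r): β-rule — branch into F ((((t | t) | (r & ~p)) & s) & ~p)  //  T ~r.
          branch 2.1.1 (add F ((((t | t) | (r & ~p)) & s) & ~p)):
            F ((((t | t) | (r & ~p)) & s) & ~p): β-rule — branch into F (((t | t) | (r & ~p)) & s)  //  F ~p.
              branch 2.1.1.1 (add F (((t | t) | (r & ~p)) & s)):
                F (((t | t) | (r & ~p)) & s): β-rule — branch into F ((t | t) | (r & ~p))  //  F s.
                  branch 2.1.1.1.1 (add F ((t | t) | (r & ~p))):
                    F ((t | t) | (r & ~p)): α-rule — add F (t | t), F (r & ~p).
                    F (t | t): α-rule — add F t, F t.
                    F (r & ~p): β-rule — branch into F r  //  F ~p.
                      branch 2.1.1.1.1.1 (add F r):
                        ○ open, literals {r=0, t=0}.
                      branch 2.1.1.1.1.2 (add F ~p):
                        ○ open, literals {p=1, t=0}.
                  branch 2.1.1.1.2 (add F s):
                    ○ open, literals {s=0, t=0}.
              branch 2.1.1.2 (add F ~p):
                ○ open, literals {p=1, t=0}.
          branch 2.1.2 (add T ~r):
            ○ open, literals {r=0, t=0}.
      branch 2.2 (add T ((~s | ~p) | ~r)):
        T ((~s | ~p) | ~r): β-rule — branch into T (~s | ~p)  //  T ~r.
          branch 2.2.1 (add T (~s | ~p)):
            T (~s | ~p): β-rule — branch into T ~s  //  T ~p.
              branch 2.2.1.1 (add T ~s):
                ○ open, literals {s=0, t=0}.
              branch 2.2.1.2 (add T ~p):
                ○ open, literals {p=0, t=0}.
          branch 2.2.2 (add T ~r):
            ○ open, literals {r=0, t=0}.
2 branches closed, 14 open.
Each open branch fixes some atoms; the unmentioned ones are free. Counting distinct full assignments: branch {p=0, r=0, t=0} (q, s) contributes 4 new; branch {p=0, s=0} (q, r, t) contributes 6 new; branch {p=0, r=0} (q, s, t) contributes 2 new; branch {p=0, s=0} (q, r, t) contributes 0 new; branch {p=0} (q, r, s, t) contributes 4 new; branch {p=0, r=0} (q, s, t) contributes 0 new; branch {r=0, t=0} (p, q, s) contributes 4 new; branch {p=1, t=0} (q, r, s) contributes 4 new; branch {s=0, t=0} (p, q, r) contributes 0 new; branch {p=1, t=0} (q, r, s) contributes 0 new; branch {r=0, t=0} (p, q, s) contributes 0 new; branch {s=0, t=0} (p, q, r) contributes 0 new; branch {p=0, t=0} (q, r, s) contributes 0 new; branch {r=0, t=0} (p, q, s) contributes 0 new. Total: 24.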